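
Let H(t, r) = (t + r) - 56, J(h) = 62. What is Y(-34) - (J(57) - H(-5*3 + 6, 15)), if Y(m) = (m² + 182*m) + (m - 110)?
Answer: -5288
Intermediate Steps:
Y(m) = -110 + m² + 183*m (Y(m) = (m² + 182*m) + (-110 + m) = -110 + m² + 183*m)
H(t, r) = -56 + r + t (H(t, r) = (r + t) - 56 = -56 + r + t)
Y(-34) - (J(57) - H(-5*3 + 6, 15)) = (-110 + (-34)² + 183*(-34)) - (62 - (-56 + 15 + (-5*3 + 6))) = (-110 + 1156 - 6222) - (62 - (-56 + 15 + (-15 + 6))) = -5176 - (62 - (-56 + 15 - 9)) = -5176 - (62 - 1*(-50)) = -5176 - (62 + 50) = -5176 - 1*112 = -5176 - 112 = -5288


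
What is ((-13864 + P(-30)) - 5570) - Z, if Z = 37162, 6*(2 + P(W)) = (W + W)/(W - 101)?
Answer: -7414328/131 ≈ -56598.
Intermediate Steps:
P(W) = -2 + W/(3*(-101 + W)) (P(W) = -2 + ((W + W)/(W - 101))/6 = -2 + ((2*W)/(-101 + W))/6 = -2 + (2*W/(-101 + W))/6 = -2 + W/(3*(-101 + W)))
((-13864 + P(-30)) - 5570) - Z = ((-13864 + (606 - 5*(-30))/(3*(-101 - 30))) - 5570) - 1*37162 = ((-13864 + (⅓)*(606 + 150)/(-131)) - 5570) - 37162 = ((-13864 + (⅓)*(-1/131)*756) - 5570) - 37162 = ((-13864 - 252/131) - 5570) - 37162 = (-1816436/131 - 5570) - 37162 = -2546106/131 - 37162 = -7414328/131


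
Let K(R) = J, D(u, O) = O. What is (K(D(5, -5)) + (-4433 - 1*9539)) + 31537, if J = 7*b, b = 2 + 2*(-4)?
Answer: 17523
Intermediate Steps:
b = -6 (b = 2 - 8 = -6)
J = -42 (J = 7*(-6) = -42)
K(R) = -42
(K(D(5, -5)) + (-4433 - 1*9539)) + 31537 = (-42 + (-4433 - 1*9539)) + 31537 = (-42 + (-4433 - 9539)) + 31537 = (-42 - 13972) + 31537 = -14014 + 31537 = 17523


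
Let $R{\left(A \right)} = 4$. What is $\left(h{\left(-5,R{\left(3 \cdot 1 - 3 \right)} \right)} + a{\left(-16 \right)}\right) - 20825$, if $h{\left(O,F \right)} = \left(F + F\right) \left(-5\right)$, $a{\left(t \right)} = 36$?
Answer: $-20829$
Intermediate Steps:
$h{\left(O,F \right)} = - 10 F$ ($h{\left(O,F \right)} = 2 F \left(-5\right) = - 10 F$)
$\left(h{\left(-5,R{\left(3 \cdot 1 - 3 \right)} \right)} + a{\left(-16 \right)}\right) - 20825 = \left(\left(-10\right) 4 + 36\right) - 20825 = \left(-40 + 36\right) - 20825 = -4 - 20825 = -20829$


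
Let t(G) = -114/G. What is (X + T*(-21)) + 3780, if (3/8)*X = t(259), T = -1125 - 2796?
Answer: 22305035/259 ≈ 86120.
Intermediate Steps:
T = -3921
X = -304/259 (X = 8*(-114/259)/3 = 8*(-114*1/259)/3 = (8/3)*(-114/259) = -304/259 ≈ -1.1737)
(X + T*(-21)) + 3780 = (-304/259 - 3921*(-21)) + 3780 = (-304/259 + 82341) + 3780 = 21326015/259 + 3780 = 22305035/259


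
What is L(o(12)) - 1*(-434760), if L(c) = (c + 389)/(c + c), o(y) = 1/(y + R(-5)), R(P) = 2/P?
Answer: 4370167/10 ≈ 4.3702e+5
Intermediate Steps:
o(y) = 1/(-2/5 + y) (o(y) = 1/(y + 2/(-5)) = 1/(y + 2*(-1/5)) = 1/(y - 2/5) = 1/(-2/5 + y))
L(c) = (389 + c)/(2*c) (L(c) = (389 + c)/((2*c)) = (389 + c)*(1/(2*c)) = (389 + c)/(2*c))
L(o(12)) - 1*(-434760) = (389 + 5/(-2 + 5*12))/(2*((5/(-2 + 5*12)))) - 1*(-434760) = (389 + 5/(-2 + 60))/(2*((5/(-2 + 60)))) + 434760 = (389 + 5/58)/(2*((5/58))) + 434760 = (389 + 5*(1/58))/(2*((5*(1/58)))) + 434760 = (389 + 5/58)/(2*(5/58)) + 434760 = (1/2)*(58/5)*(22567/58) + 434760 = 22567/10 + 434760 = 4370167/10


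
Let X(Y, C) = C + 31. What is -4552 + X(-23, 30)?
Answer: -4491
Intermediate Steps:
X(Y, C) = 31 + C
-4552 + X(-23, 30) = -4552 + (31 + 30) = -4552 + 61 = -4491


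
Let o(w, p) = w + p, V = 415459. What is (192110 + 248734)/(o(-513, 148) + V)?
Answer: 220422/207547 ≈ 1.0620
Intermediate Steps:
o(w, p) = p + w
(192110 + 248734)/(o(-513, 148) + V) = (192110 + 248734)/((148 - 513) + 415459) = 440844/(-365 + 415459) = 440844/415094 = 440844*(1/415094) = 220422/207547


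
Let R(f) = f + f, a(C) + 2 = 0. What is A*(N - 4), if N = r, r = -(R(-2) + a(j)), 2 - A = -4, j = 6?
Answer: 12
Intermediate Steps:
a(C) = -2 (a(C) = -2 + 0 = -2)
R(f) = 2*f
A = 6 (A = 2 - 1*(-4) = 2 + 4 = 6)
r = 6 (r = -(2*(-2) - 2) = -(-4 - 2) = -1*(-6) = 6)
N = 6
A*(N - 4) = 6*(6 - 4) = 6*2 = 12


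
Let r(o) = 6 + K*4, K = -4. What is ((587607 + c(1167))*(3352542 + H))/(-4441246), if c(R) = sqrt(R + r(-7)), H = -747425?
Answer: -1530784985019/4441246 - 2605117*sqrt(1157)/4441246 ≈ -3.4469e+5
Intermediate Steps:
r(o) = -10 (r(o) = 6 - 4*4 = 6 - 16 = -10)
c(R) = sqrt(-10 + R) (c(R) = sqrt(R - 10) = sqrt(-10 + R))
((587607 + c(1167))*(3352542 + H))/(-4441246) = ((587607 + sqrt(-10 + 1167))*(3352542 - 747425))/(-4441246) = ((587607 + sqrt(1157))*2605117)*(-1/4441246) = (1530784985019 + 2605117*sqrt(1157))*(-1/4441246) = -1530784985019/4441246 - 2605117*sqrt(1157)/4441246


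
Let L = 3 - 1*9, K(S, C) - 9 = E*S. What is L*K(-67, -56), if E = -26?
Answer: -10506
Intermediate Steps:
K(S, C) = 9 - 26*S
L = -6 (L = 3 - 9 = -6)
L*K(-67, -56) = -6*(9 - 26*(-67)) = -6*(9 + 1742) = -6*1751 = -10506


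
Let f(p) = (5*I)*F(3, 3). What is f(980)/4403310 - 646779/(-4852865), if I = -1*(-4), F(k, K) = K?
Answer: 94941987013/712288966105 ≈ 0.13329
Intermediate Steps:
I = 4
f(p) = 60 (f(p) = (5*4)*3 = 20*3 = 60)
f(980)/4403310 - 646779/(-4852865) = 60/4403310 - 646779/(-4852865) = 60*(1/4403310) - 646779*(-1/4852865) = 2/146777 + 646779/4852865 = 94941987013/712288966105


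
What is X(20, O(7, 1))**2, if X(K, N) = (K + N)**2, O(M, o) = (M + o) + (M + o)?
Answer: 1679616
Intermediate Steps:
O(M, o) = 2*M + 2*o
X(20, O(7, 1))**2 = ((20 + (2*7 + 2*1))**2)**2 = ((20 + (14 + 2))**2)**2 = ((20 + 16)**2)**2 = (36**2)**2 = 1296**2 = 1679616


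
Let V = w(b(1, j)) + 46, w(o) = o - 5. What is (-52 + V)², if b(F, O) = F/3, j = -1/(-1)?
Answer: 1024/9 ≈ 113.78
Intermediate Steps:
j = 1 (j = -1*(-1) = 1)
b(F, O) = F/3 (b(F, O) = F*(⅓) = F/3)
w(o) = -5 + o
V = 124/3 (V = (-5 + (⅓)*1) + 46 = (-5 + ⅓) + 46 = -14/3 + 46 = 124/3 ≈ 41.333)
(-52 + V)² = (-52 + 124/3)² = (-32/3)² = 1024/9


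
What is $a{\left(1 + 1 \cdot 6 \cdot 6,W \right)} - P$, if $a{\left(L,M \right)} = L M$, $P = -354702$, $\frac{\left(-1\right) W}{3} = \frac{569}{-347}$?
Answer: $\frac{123144753}{347} \approx 3.5488 \cdot 10^{5}$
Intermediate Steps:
$W = \frac{1707}{347}$ ($W = - 3 \frac{569}{-347} = - 3 \cdot 569 \left(- \frac{1}{347}\right) = \left(-3\right) \left(- \frac{569}{347}\right) = \frac{1707}{347} \approx 4.9193$)
$a{\left(1 + 1 \cdot 6 \cdot 6,W \right)} - P = \left(1 + 1 \cdot 6 \cdot 6\right) \frac{1707}{347} - -354702 = \left(1 + 1 \cdot 36\right) \frac{1707}{347} + 354702 = \left(1 + 36\right) \frac{1707}{347} + 354702 = 37 \cdot \frac{1707}{347} + 354702 = \frac{63159}{347} + 354702 = \frac{123144753}{347}$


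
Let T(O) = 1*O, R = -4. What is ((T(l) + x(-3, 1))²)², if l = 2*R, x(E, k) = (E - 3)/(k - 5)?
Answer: 28561/16 ≈ 1785.1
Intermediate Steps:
x(E, k) = (-3 + E)/(-5 + k)
l = -8 (l = 2*(-4) = -8)
T(O) = O
((T(l) + x(-3, 1))²)² = ((-8 + (-3 - 3)/(-5 + 1))²)² = ((-8 - 6/(-4))²)² = ((-8 - ¼*(-6))²)² = ((-8 + 3/2)²)² = ((-13/2)²)² = (169/4)² = 28561/16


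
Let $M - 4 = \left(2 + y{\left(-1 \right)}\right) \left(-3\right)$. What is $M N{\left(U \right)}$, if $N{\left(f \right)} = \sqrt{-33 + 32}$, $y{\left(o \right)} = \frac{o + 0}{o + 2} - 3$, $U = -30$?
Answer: $10 i \approx 10.0 i$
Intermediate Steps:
$y{\left(o \right)} = -3 + \frac{o}{2 + o}$ ($y{\left(o \right)} = \frac{o}{2 + o} - 3 = -3 + \frac{o}{2 + o}$)
$N{\left(f \right)} = i$ ($N{\left(f \right)} = \sqrt{-1} = i$)
$M = 10$ ($M = 4 + \left(2 + \frac{2 \left(-3 - -1\right)}{2 - 1}\right) \left(-3\right) = 4 + \left(2 + \frac{2 \left(-3 + 1\right)}{1}\right) \left(-3\right) = 4 + \left(2 + 2 \cdot 1 \left(-2\right)\right) \left(-3\right) = 4 + \left(2 - 4\right) \left(-3\right) = 4 - -6 = 4 + 6 = 10$)
$M N{\left(U \right)} = 10 i$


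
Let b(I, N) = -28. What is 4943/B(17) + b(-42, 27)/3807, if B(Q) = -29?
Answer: -18818813/110403 ≈ -170.46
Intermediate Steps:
4943/B(17) + b(-42, 27)/3807 = 4943/(-29) - 28/3807 = 4943*(-1/29) - 28*1/3807 = -4943/29 - 28/3807 = -18818813/110403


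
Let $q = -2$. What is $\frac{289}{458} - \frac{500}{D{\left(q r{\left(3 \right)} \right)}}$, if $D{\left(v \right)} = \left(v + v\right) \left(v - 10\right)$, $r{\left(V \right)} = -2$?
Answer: $\frac{30359}{2748} \approx 11.048$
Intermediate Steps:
$D{\left(v \right)} = 2 v \left(-10 + v\right)$
$\frac{289}{458} - \frac{500}{D{\left(q r{\left(3 \right)} \right)}} = \frac{289}{458} - \frac{500}{2 \left(\left(-2\right) \left(-2\right)\right) \left(-10 - -4\right)} = 289 \cdot \frac{1}{458} - \frac{500}{2 \cdot 4 \left(-10 + 4\right)} = \frac{289}{458} - \frac{500}{2 \cdot 4 \left(-6\right)} = \frac{289}{458} - \frac{500}{-48} = \frac{289}{458} - - \frac{125}{12} = \frac{289}{458} + \frac{125}{12} = \frac{30359}{2748}$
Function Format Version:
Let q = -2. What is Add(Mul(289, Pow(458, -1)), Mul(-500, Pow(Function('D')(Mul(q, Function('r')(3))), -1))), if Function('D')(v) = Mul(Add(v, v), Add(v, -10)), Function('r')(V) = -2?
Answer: Rational(30359, 2748) ≈ 11.048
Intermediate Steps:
Function('D')(v) = Mul(2, v, Add(-10, v)) (Function('D')(v) = Mul(Mul(2, v), Add(-10, v)) = Mul(2, v, Add(-10, v)))
Add(Mul(289, Pow(458, -1)), Mul(-500, Pow(Function('D')(Mul(q, Function('r')(3))), -1))) = Add(Mul(289, Pow(458, -1)), Mul(-500, Pow(Mul(2, Mul(-2, -2), Add(-10, Mul(-2, -2))), -1))) = Add(Mul(289, Rational(1, 458)), Mul(-500, Pow(Mul(2, 4, Add(-10, 4)), -1))) = Add(Rational(289, 458), Mul(-500, Pow(Mul(2, 4, -6), -1))) = Add(Rational(289, 458), Mul(-500, Pow(-48, -1))) = Add(Rational(289, 458), Mul(-500, Rational(-1, 48))) = Add(Rational(289, 458), Rational(125, 12)) = Rational(30359, 2748)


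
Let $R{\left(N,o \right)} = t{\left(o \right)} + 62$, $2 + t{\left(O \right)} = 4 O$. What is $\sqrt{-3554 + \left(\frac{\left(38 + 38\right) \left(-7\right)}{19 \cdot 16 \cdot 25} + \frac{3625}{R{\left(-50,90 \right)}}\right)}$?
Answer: $\frac{i \sqrt{156353862}}{210} \approx 59.544 i$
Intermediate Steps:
$t{\left(O \right)} = -2 + 4 O$
$R{\left(N,o \right)} = 60 + 4 o$ ($R{\left(N,o \right)} = \left(-2 + 4 o\right) + 62 = 60 + 4 o$)
$\sqrt{-3554 + \left(\frac{\left(38 + 38\right) \left(-7\right)}{19 \cdot 16 \cdot 25} + \frac{3625}{R{\left(-50,90 \right)}}\right)} = \sqrt{-3554 + \left(\frac{\left(38 + 38\right) \left(-7\right)}{19 \cdot 16 \cdot 25} + \frac{3625}{60 + 4 \cdot 90}\right)} = \sqrt{-3554 + \left(\frac{76 \left(-7\right)}{304 \cdot 25} + \frac{3625}{60 + 360}\right)} = \sqrt{-3554 + \left(- \frac{532}{7600} + \frac{3625}{420}\right)} = \sqrt{-3554 + \left(\left(-532\right) \frac{1}{7600} + 3625 \cdot \frac{1}{420}\right)} = \sqrt{-3554 + \left(- \frac{7}{100} + \frac{725}{84}\right)} = \sqrt{-3554 + \frac{8989}{1050}} = \sqrt{- \frac{3722711}{1050}} = \frac{i \sqrt{156353862}}{210}$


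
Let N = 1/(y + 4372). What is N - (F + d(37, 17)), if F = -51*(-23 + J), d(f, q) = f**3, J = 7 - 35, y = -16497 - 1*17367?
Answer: -1570566969/29492 ≈ -53254.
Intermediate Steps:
y = -33864 (y = -16497 - 17367 = -33864)
J = -28
F = 2601 (F = -51*(-23 - 28) = -51*(-51) = 2601)
N = -1/29492 (N = 1/(-33864 + 4372) = 1/(-29492) = -1/29492 ≈ -3.3907e-5)
N - (F + d(37, 17)) = -1/29492 - (2601 + 37**3) = -1/29492 - (2601 + 50653) = -1/29492 - 1*53254 = -1/29492 - 53254 = -1570566969/29492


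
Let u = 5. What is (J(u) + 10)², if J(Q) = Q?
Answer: 225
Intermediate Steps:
(J(u) + 10)² = (5 + 10)² = 15² = 225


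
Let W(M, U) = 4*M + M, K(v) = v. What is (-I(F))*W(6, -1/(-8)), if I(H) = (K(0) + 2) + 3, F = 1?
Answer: -150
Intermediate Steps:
W(M, U) = 5*M
I(H) = 5 (I(H) = (0 + 2) + 3 = 2 + 3 = 5)
(-I(F))*W(6, -1/(-8)) = (-1*5)*(5*6) = -5*30 = -150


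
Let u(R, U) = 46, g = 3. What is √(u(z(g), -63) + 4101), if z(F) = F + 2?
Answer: √4147 ≈ 64.397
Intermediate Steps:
z(F) = 2 + F
√(u(z(g), -63) + 4101) = √(46 + 4101) = √4147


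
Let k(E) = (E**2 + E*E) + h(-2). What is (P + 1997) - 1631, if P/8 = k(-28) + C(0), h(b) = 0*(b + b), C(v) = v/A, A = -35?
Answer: 12910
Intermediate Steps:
C(v) = -v/35 (C(v) = v/(-35) = v*(-1/35) = -v/35)
h(b) = 0 (h(b) = 0*(2*b) = 0)
k(E) = 2*E**2 (k(E) = (E**2 + E*E) + 0 = (E**2 + E**2) + 0 = 2*E**2 + 0 = 2*E**2)
P = 12544 (P = 8*(2*(-28)**2 - 1/35*0) = 8*(2*784 + 0) = 8*(1568 + 0) = 8*1568 = 12544)
(P + 1997) - 1631 = (12544 + 1997) - 1631 = 14541 - 1631 = 12910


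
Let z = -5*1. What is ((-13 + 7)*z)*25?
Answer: 750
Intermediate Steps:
z = -5
((-13 + 7)*z)*25 = ((-13 + 7)*(-5))*25 = -6*(-5)*25 = 30*25 = 750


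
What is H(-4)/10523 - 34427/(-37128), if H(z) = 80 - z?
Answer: 21493769/22982232 ≈ 0.93523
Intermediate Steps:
H(-4)/10523 - 34427/(-37128) = (80 - 1*(-4))/10523 - 34427/(-37128) = (80 + 4)*(1/10523) - 34427*(-1/37128) = 84*(1/10523) + 34427/37128 = 84/10523 + 34427/37128 = 21493769/22982232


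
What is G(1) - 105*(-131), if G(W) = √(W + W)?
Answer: 13755 + √2 ≈ 13756.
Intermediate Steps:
G(W) = √2*√W (G(W) = √(2*W) = √2*√W)
G(1) - 105*(-131) = √2*√1 - 105*(-131) = √2*1 + 13755 = √2 + 13755 = 13755 + √2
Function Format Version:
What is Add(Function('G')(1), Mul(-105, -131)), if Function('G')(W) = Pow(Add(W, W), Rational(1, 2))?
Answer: Add(13755, Pow(2, Rational(1, 2))) ≈ 13756.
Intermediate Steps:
Function('G')(W) = Mul(Pow(2, Rational(1, 2)), Pow(W, Rational(1, 2))) (Function('G')(W) = Pow(Mul(2, W), Rational(1, 2)) = Mul(Pow(2, Rational(1, 2)), Pow(W, Rational(1, 2))))
Add(Function('G')(1), Mul(-105, -131)) = Add(Mul(Pow(2, Rational(1, 2)), Pow(1, Rational(1, 2))), Mul(-105, -131)) = Add(Mul(Pow(2, Rational(1, 2)), 1), 13755) = Add(Pow(2, Rational(1, 2)), 13755) = Add(13755, Pow(2, Rational(1, 2)))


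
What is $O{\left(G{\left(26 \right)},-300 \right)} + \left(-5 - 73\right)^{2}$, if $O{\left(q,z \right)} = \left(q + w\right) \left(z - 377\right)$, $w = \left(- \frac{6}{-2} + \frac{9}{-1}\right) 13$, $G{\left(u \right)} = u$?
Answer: $41288$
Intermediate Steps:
$w = -78$ ($w = \left(\left(-6\right) \left(- \frac{1}{2}\right) + 9 \left(-1\right)\right) 13 = \left(3 - 9\right) 13 = \left(-6\right) 13 = -78$)
$O{\left(q,z \right)} = \left(-377 + z\right) \left(-78 + q\right)$ ($O{\left(q,z \right)} = \left(q - 78\right) \left(z - 377\right) = \left(-78 + q\right) \left(-377 + z\right) = \left(-377 + z\right) \left(-78 + q\right)$)
$O{\left(G{\left(26 \right)},-300 \right)} + \left(-5 - 73\right)^{2} = \left(29406 - 9802 - -23400 + 26 \left(-300\right)\right) + \left(-5 - 73\right)^{2} = \left(29406 - 9802 + 23400 - 7800\right) + \left(-78\right)^{2} = 35204 + 6084 = 41288$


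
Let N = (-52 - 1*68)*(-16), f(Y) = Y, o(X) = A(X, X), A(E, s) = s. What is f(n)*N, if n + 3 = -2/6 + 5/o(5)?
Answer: -4480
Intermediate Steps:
o(X) = X
n = -7/3 (n = -3 + (-2/6 + 5/5) = -3 + (-2*⅙ + 5*(⅕)) = -3 + (-⅓ + 1) = -3 + ⅔ = -7/3 ≈ -2.3333)
N = 1920 (N = (-52 - 68)*(-16) = -120*(-16) = 1920)
f(n)*N = -7/3*1920 = -4480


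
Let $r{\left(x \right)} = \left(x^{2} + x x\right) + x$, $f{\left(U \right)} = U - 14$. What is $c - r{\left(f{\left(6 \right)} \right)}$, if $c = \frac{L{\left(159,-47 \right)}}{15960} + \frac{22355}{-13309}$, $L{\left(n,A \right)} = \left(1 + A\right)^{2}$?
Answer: $- \frac{6454505189}{53102910} \approx -121.55$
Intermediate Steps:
$f{\left(U \right)} = -14 + U$
$r{\left(x \right)} = x + 2 x^{2}$ ($r{\left(x \right)} = \left(x^{2} + x^{2}\right) + x = 2 x^{2} + x = x + 2 x^{2}$)
$c = - \frac{82155989}{53102910}$ ($c = \frac{\left(1 - 47\right)^{2}}{15960} + \frac{22355}{-13309} = \left(-46\right)^{2} \cdot \frac{1}{15960} + 22355 \left(- \frac{1}{13309}\right) = 2116 \cdot \frac{1}{15960} - \frac{22355}{13309} = \frac{529}{3990} - \frac{22355}{13309} = - \frac{82155989}{53102910} \approx -1.5471$)
$c - r{\left(f{\left(6 \right)} \right)} = - \frac{82155989}{53102910} - \left(-14 + 6\right) \left(1 + 2 \left(-14 + 6\right)\right) = - \frac{82155989}{53102910} - - 8 \left(1 + 2 \left(-8\right)\right) = - \frac{82155989}{53102910} - - 8 \left(1 - 16\right) = - \frac{82155989}{53102910} - \left(-8\right) \left(-15\right) = - \frac{82155989}{53102910} - 120 = - \frac{6454505189}{53102910}$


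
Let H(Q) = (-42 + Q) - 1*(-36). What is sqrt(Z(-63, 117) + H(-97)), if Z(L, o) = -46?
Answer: I*sqrt(149) ≈ 12.207*I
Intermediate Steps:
H(Q) = -6 + Q (H(Q) = (-42 + Q) + 36 = -6 + Q)
sqrt(Z(-63, 117) + H(-97)) = sqrt(-46 + (-6 - 97)) = sqrt(-46 - 103) = sqrt(-149) = I*sqrt(149)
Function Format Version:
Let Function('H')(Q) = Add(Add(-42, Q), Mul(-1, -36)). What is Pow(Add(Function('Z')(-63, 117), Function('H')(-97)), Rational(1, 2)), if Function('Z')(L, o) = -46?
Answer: Mul(I, Pow(149, Rational(1, 2))) ≈ Mul(12.207, I)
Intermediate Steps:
Function('H')(Q) = Add(-6, Q) (Function('H')(Q) = Add(Add(-42, Q), 36) = Add(-6, Q))
Pow(Add(Function('Z')(-63, 117), Function('H')(-97)), Rational(1, 2)) = Pow(Add(-46, Add(-6, -97)), Rational(1, 2)) = Pow(Add(-46, -103), Rational(1, 2)) = Pow(-149, Rational(1, 2)) = Mul(I, Pow(149, Rational(1, 2)))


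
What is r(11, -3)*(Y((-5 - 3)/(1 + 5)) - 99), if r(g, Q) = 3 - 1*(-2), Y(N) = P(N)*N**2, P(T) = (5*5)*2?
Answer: -455/9 ≈ -50.556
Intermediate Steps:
P(T) = 50 (P(T) = 25*2 = 50)
Y(N) = 50*N**2
r(g, Q) = 5 (r(g, Q) = 3 + 2 = 5)
r(11, -3)*(Y((-5 - 3)/(1 + 5)) - 99) = 5*(50*((-5 - 3)/(1 + 5))**2 - 99) = 5*(50*(-8/6)**2 - 99) = 5*(50*(-8*1/6)**2 - 99) = 5*(50*(-4/3)**2 - 99) = 5*(50*(16/9) - 99) = 5*(800/9 - 99) = 5*(-91/9) = -455/9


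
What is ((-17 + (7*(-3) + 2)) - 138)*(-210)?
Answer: 36540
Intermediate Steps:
((-17 + (7*(-3) + 2)) - 138)*(-210) = ((-17 + (-21 + 2)) - 138)*(-210) = ((-17 - 19) - 138)*(-210) = (-36 - 138)*(-210) = -174*(-210) = 36540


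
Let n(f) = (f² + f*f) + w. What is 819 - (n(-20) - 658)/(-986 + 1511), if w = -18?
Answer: 429851/525 ≈ 818.76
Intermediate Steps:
n(f) = -18 + 2*f² (n(f) = (f² + f*f) - 18 = (f² + f²) - 18 = 2*f² - 18 = -18 + 2*f²)
819 - (n(-20) - 658)/(-986 + 1511) = 819 - ((-18 + 2*(-20)²) - 658)/(-986 + 1511) = 819 - ((-18 + 2*400) - 658)/525 = 819 - ((-18 + 800) - 658)/525 = 819 - (782 - 658)/525 = 819 - 124/525 = 429851/525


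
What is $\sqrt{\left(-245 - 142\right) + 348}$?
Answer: $i \sqrt{39} \approx 6.245 i$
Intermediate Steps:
$\sqrt{\left(-245 - 142\right) + 348} = \sqrt{-387 + 348} = \sqrt{-39} = i \sqrt{39}$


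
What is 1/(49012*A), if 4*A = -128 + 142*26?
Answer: 1/43669692 ≈ 2.2899e-8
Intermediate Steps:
A = 891 (A = (-128 + 142*26)/4 = (-128 + 3692)/4 = (1/4)*3564 = 891)
1/(49012*A) = 1/(49012*891) = (1/49012)*(1/891) = 1/43669692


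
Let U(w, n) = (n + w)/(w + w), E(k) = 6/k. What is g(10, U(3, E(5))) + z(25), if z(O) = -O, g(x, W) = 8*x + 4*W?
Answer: 289/5 ≈ 57.800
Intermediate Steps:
U(w, n) = (n + w)/(2*w) (U(w, n) = (n + w)/((2*w)) = (n + w)*(1/(2*w)) = (n + w)/(2*w))
g(x, W) = 4*W + 8*x
g(10, U(3, E(5))) + z(25) = (4*((½)*(6/5 + 3)/3) + 8*10) - 1*25 = (4*((½)*(⅓)*(6*(⅕) + 3)) + 80) - 25 = (4*((½)*(⅓)*(6/5 + 3)) + 80) - 25 = (4*((½)*(⅓)*(21/5)) + 80) - 25 = (4*(7/10) + 80) - 25 = (14/5 + 80) - 25 = 414/5 - 25 = 289/5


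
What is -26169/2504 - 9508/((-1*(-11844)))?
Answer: -83438417/7414344 ≈ -11.254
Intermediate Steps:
-26169/2504 - 9508/((-1*(-11844))) = -26169*1/2504 - 9508/11844 = -26169/2504 - 9508*1/11844 = -26169/2504 - 2377/2961 = -83438417/7414344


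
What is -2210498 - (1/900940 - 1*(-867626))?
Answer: -2773205036561/900940 ≈ -3.0781e+6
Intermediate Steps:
-2210498 - (1/900940 - 1*(-867626)) = -2210498 - (1/900940 + 867626) = -2210498 - 1*781678968441/900940 = -2210498 - 781678968441/900940 = -2773205036561/900940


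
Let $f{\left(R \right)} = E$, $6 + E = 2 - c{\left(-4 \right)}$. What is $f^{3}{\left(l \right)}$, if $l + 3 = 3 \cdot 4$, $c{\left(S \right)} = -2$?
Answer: $-8$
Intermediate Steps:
$E = -2$ ($E = -6 + \left(2 - -2\right) = -6 + \left(2 + 2\right) = -6 + 4 = -2$)
$l = 9$ ($l = -3 + 3 \cdot 4 = -3 + 12 = 9$)
$f{\left(R \right)} = -2$
$f^{3}{\left(l \right)} = \left(-2\right)^{3} = -8$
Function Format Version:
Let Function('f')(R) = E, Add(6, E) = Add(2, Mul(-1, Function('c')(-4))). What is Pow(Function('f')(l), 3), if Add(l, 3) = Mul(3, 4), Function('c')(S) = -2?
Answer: -8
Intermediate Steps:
E = -2 (E = Add(-6, Add(2, Mul(-1, -2))) = Add(-6, Add(2, 2)) = Add(-6, 4) = -2)
l = 9 (l = Add(-3, Mul(3, 4)) = Add(-3, 12) = 9)
Function('f')(R) = -2
Pow(Function('f')(l), 3) = Pow(-2, 3) = -8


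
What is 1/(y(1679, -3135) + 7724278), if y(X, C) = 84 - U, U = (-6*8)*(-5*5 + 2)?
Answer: 1/7723258 ≈ 1.2948e-7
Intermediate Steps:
U = 1104 (U = -48*(-25 + 2) = -48*(-23) = 1104)
y(X, C) = -1020 (y(X, C) = 84 - 1*1104 = 84 - 1104 = -1020)
1/(y(1679, -3135) + 7724278) = 1/(-1020 + 7724278) = 1/7723258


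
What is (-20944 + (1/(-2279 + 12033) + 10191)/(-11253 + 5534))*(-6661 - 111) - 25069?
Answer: 3955574949152327/27891563 ≈ 1.4182e+8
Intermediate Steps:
(-20944 + (1/(-2279 + 12033) + 10191)/(-11253 + 5534))*(-6661 - 111) - 25069 = (-20944 + (1/9754 + 10191)/(-5719))*(-6772) - 25069 = (-20944 + (1/9754 + 10191)*(-1/5719))*(-6772) - 25069 = (-20944 + (99403015/9754)*(-1/5719))*(-6772) - 25069 = (-20944 - 99403015/55783126)*(-6772) - 25069 = -1168421193959/55783126*(-6772) - 25069 = 3956274162745174/27891563 - 25069 = 3955574949152327/27891563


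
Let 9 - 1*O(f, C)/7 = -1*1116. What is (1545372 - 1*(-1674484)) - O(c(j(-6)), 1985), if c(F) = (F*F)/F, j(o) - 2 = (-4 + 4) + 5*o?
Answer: 3211981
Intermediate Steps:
j(o) = 2 + 5*o (j(o) = 2 + ((-4 + 4) + 5*o) = 2 + (0 + 5*o) = 2 + 5*o)
c(F) = F (c(F) = F**2/F = F)
O(f, C) = 7875 (O(f, C) = 63 - (-7)*1116 = 63 - 7*(-1116) = 63 + 7812 = 7875)
(1545372 - 1*(-1674484)) - O(c(j(-6)), 1985) = (1545372 - 1*(-1674484)) - 1*7875 = (1545372 + 1674484) - 7875 = 3219856 - 7875 = 3211981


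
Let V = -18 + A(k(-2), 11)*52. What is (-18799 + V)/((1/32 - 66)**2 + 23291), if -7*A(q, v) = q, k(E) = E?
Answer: -26954752/39628827 ≈ -0.68018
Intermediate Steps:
A(q, v) = -q/7
V = -22/7 (V = -18 - 1/7*(-2)*52 = -18 + (2/7)*52 = -18 + 104/7 = -22/7 ≈ -3.1429)
(-18799 + V)/((1/32 - 66)**2 + 23291) = (-18799 - 22/7)/((1/32 - 66)**2 + 23291) = -131615/(7*((1/32 - 66)**2 + 23291)) = -131615/(7*((-2111/32)**2 + 23291)) = -131615/(7*(4456321/1024 + 23291)) = -131615/(7*28306305/1024) = -131615/7*1024/28306305 = -26954752/39628827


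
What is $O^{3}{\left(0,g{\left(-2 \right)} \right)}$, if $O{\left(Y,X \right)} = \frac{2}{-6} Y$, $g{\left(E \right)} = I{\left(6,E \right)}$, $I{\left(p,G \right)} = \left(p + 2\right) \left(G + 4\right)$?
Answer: $0$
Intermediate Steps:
$I{\left(p,G \right)} = \left(2 + p\right) \left(4 + G\right)$
$g{\left(E \right)} = 32 + 8 E$ ($g{\left(E \right)} = 8 + 2 E + 4 \cdot 6 + E 6 = 8 + 2 E + 24 + 6 E = 32 + 8 E$)
$O{\left(Y,X \right)} = - \frac{Y}{3}$ ($O{\left(Y,X \right)} = 2 \left(- \frac{1}{6}\right) Y = - \frac{Y}{3}$)
$O^{3}{\left(0,g{\left(-2 \right)} \right)} = \left(\left(- \frac{1}{3}\right) 0\right)^{3} = 0^{3} = 0$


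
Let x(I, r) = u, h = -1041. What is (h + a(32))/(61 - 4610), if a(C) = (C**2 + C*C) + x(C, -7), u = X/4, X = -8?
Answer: -1005/4549 ≈ -0.22093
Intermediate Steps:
u = -2 (u = -8/4 = -8*1/4 = -2)
x(I, r) = -2
a(C) = -2 + 2*C**2 (a(C) = (C**2 + C*C) - 2 = (C**2 + C**2) - 2 = 2*C**2 - 2 = -2 + 2*C**2)
(h + a(32))/(61 - 4610) = (-1041 + (-2 + 2*32**2))/(61 - 4610) = (-1041 + (-2 + 2*1024))/(-4549) = (-1041 + (-2 + 2048))*(-1/4549) = (-1041 + 2046)*(-1/4549) = 1005*(-1/4549) = -1005/4549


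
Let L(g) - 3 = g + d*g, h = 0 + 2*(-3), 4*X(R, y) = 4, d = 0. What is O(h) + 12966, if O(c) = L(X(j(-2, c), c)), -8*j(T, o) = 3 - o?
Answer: 12970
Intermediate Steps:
j(T, o) = -3/8 + o/8 (j(T, o) = -(3 - o)/8 = -3/8 + o/8)
X(R, y) = 1 (X(R, y) = (¼)*4 = 1)
h = -6 (h = 0 - 6 = -6)
L(g) = 3 + g (L(g) = 3 + (g + 0*g) = 3 + (g + 0) = 3 + g)
O(c) = 4 (O(c) = 3 + 1 = 4)
O(h) + 12966 = 4 + 12966 = 12970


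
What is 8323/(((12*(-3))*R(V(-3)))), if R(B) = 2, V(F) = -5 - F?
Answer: -8323/72 ≈ -115.60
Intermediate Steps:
8323/(((12*(-3))*R(V(-3)))) = 8323/(((12*(-3))*2)) = 8323/((-36*2)) = 8323/(-72) = 8323*(-1/72) = -8323/72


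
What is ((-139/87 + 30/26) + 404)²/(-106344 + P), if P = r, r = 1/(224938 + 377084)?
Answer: -41804616799164616/27297904436010429 ≈ -1.5314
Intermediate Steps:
r = 1/602022 ≈ 1.6611e-6
P = 1/602022 ≈ 1.6611e-6
((-139/87 + 30/26) + 404)²/(-106344 + P) = ((-139/87 + 30/26) + 404)²/(-106344 + 1/602022) = ((-139*1/87 + 30*(1/26)) + 404)²/(-64021427567/602022) = ((-139/87 + 15/13) + 404)²*(-602022/64021427567) = (-502/1131 + 404)²*(-602022/64021427567) = (456422/1131)²*(-602022/64021427567) = (208321042084/1279161)*(-602022/64021427567) = -41804616799164616/27297904436010429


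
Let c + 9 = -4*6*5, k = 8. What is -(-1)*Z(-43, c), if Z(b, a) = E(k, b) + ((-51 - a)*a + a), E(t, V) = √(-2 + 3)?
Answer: -10190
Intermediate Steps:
E(t, V) = 1 (E(t, V) = √1 = 1)
c = -129 (c = -9 - 4*6*5 = -9 - 24*5 = -9 - 120 = -129)
Z(b, a) = 1 + a + a*(-51 - a) (Z(b, a) = 1 + ((-51 - a)*a + a) = 1 + (a*(-51 - a) + a) = 1 + (a + a*(-51 - a)) = 1 + a + a*(-51 - a))
-(-1)*Z(-43, c) = -(-1)*(1 - 1*(-129)² - 50*(-129)) = -(-1)*(1 - 1*16641 + 6450) = -(-1)*(1 - 16641 + 6450) = -(-1)*(-10190) = -1*10190 = -10190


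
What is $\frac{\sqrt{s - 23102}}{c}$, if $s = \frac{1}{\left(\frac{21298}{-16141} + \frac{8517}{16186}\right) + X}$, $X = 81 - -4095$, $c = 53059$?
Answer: $\frac{2 i \sqrt{6872037046251656011068265545}}{57877133666604455} \approx 0.0028646 i$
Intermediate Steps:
$X = 4176$ ($X = 81 + 4095 = 4176$)
$s = \frac{261258226}{1090807095245}$ ($s = \frac{1}{\left(\frac{21298}{-16141} + \frac{8517}{16186}\right) + 4176} = \frac{1}{\left(21298 \left(- \frac{1}{16141}\right) + 8517 \cdot \frac{1}{16186}\right) + 4176} = \frac{1}{\left(- \frac{21298}{16141} + \frac{8517}{16186}\right) + 4176} = \frac{1}{- \frac{207256531}{261258226} + 4176} = \frac{1}{\frac{1090807095245}{261258226}} = \frac{261258226}{1090807095245} \approx 0.00023951$)
$\frac{\sqrt{s - 23102}}{c} = \frac{\sqrt{\frac{261258226}{1090807095245} - 23102}}{53059} = \sqrt{- \frac{25199825253091764}{1090807095245}} \cdot \frac{1}{53059} = \frac{2 i \sqrt{6872037046251656011068265545}}{1090807095245} \cdot \frac{1}{53059} = \frac{2 i \sqrt{6872037046251656011068265545}}{57877133666604455}$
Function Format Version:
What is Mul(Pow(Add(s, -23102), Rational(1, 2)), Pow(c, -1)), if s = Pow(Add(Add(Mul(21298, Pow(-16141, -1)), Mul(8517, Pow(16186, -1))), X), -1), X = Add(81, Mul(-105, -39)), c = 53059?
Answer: Mul(Rational(2, 57877133666604455), I, Pow(6872037046251656011068265545, Rational(1, 2))) ≈ Mul(0.0028646, I)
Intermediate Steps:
X = 4176 (X = Add(81, 4095) = 4176)
s = Rational(261258226, 1090807095245) (s = Pow(Add(Add(Mul(21298, Pow(-16141, -1)), Mul(8517, Pow(16186, -1))), 4176), -1) = Pow(Add(Add(Mul(21298, Rational(-1, 16141)), Mul(8517, Rational(1, 16186))), 4176), -1) = Pow(Add(Add(Rational(-21298, 16141), Rational(8517, 16186)), 4176), -1) = Pow(Add(Rational(-207256531, 261258226), 4176), -1) = Pow(Rational(1090807095245, 261258226), -1) = Rational(261258226, 1090807095245) ≈ 0.00023951)
Mul(Pow(Add(s, -23102), Rational(1, 2)), Pow(c, -1)) = Mul(Pow(Add(Rational(261258226, 1090807095245), -23102), Rational(1, 2)), Pow(53059, -1)) = Mul(Pow(Rational(-25199825253091764, 1090807095245), Rational(1, 2)), Rational(1, 53059)) = Mul(Mul(Rational(2, 1090807095245), I, Pow(6872037046251656011068265545, Rational(1, 2))), Rational(1, 53059)) = Mul(Rational(2, 57877133666604455), I, Pow(6872037046251656011068265545, Rational(1, 2)))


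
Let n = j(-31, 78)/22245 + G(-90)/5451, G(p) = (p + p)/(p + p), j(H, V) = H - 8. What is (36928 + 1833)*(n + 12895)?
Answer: 20202429688307747/40419165 ≈ 4.9982e+8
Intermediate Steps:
j(H, V) = -8 + H
G(p) = 1 (G(p) = (2*p)/((2*p)) = (2*p)*(1/(2*p)) = 1)
n = -63448/40419165 (n = (-8 - 31)/22245 + 1/5451 = -39*1/22245 + 1*(1/5451) = -13/7415 + 1/5451 = -63448/40419165 ≈ -0.0015697)
(36928 + 1833)*(n + 12895) = (36928 + 1833)*(-63448/40419165 + 12895) = 38761*(521205069227/40419165) = 20202429688307747/40419165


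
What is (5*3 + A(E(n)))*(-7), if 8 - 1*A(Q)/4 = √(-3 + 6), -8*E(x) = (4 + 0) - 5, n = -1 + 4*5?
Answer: -329 + 28*√3 ≈ -280.50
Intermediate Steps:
n = 19 (n = -1 + 20 = 19)
E(x) = ⅛ (E(x) = -((4 + 0) - 5)/8 = -(4 - 5)/8 = -⅛*(-1) = ⅛)
A(Q) = 32 - 4*√3 (A(Q) = 32 - 4*√(-3 + 6) = 32 - 4*√3)
(5*3 + A(E(n)))*(-7) = (5*3 + (32 - 4*√3))*(-7) = (15 + (32 - 4*√3))*(-7) = (47 - 4*√3)*(-7) = -329 + 28*√3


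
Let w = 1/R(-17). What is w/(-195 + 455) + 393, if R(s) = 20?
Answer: 2043601/5200 ≈ 393.00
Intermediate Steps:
w = 1/20 ≈ 0.050000
w/(-195 + 455) + 393 = 1/(20*(-195 + 455)) + 393 = (1/20)/260 + 393 = (1/20)*(1/260) + 393 = 1/5200 + 393 = 2043601/5200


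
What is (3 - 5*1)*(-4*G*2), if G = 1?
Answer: 16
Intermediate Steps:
(3 - 5*1)*(-4*G*2) = (3 - 5*1)*(-4*1*2) = (3 - 5)*(-4*2) = -2*(-8) = 16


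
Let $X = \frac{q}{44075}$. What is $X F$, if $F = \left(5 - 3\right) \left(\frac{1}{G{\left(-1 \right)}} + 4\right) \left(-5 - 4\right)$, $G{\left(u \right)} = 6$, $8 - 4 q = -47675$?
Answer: $- \frac{3489}{172} \approx -20.285$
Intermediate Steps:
$q = \frac{47683}{4}$ ($q = 2 - - \frac{47675}{4} = 2 + \frac{47675}{4} = \frac{47683}{4} \approx 11921.0$)
$F = -75$ ($F = \left(5 - 3\right) \left(\frac{1}{6} + 4\right) \left(-5 - 4\right) = 2 \left(\frac{1}{6} + 4\right) \left(-9\right) = 2 \cdot \frac{25}{6} \left(-9\right) = \frac{25}{3} \left(-9\right) = -75$)
$X = \frac{1163}{4300}$ ($X = \frac{47683}{4 \cdot 44075} = \frac{47683}{4} \cdot \frac{1}{44075} = \frac{1163}{4300} \approx 0.27046$)
$X F = \frac{1163}{4300} \left(-75\right) = - \frac{3489}{172}$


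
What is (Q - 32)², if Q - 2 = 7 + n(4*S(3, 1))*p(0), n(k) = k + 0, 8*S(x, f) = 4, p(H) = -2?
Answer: 729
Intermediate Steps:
S(x, f) = ½ (S(x, f) = (⅛)*4 = ½)
n(k) = k
Q = 5 (Q = 2 + (7 + (4*(½))*(-2)) = 2 + (7 + 2*(-2)) = 2 + (7 - 4) = 2 + 3 = 5)
(Q - 32)² = (5 - 32)² = (-27)² = 729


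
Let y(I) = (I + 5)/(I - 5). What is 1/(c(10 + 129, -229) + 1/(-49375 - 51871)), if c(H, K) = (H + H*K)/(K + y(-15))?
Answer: 46269422/6417376007 ≈ 0.0072100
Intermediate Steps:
y(I) = (5 + I)/(-5 + I)
c(H, K) = (H + H*K)/(½ + K) (c(H, K) = (H + H*K)/(K + (5 - 15)/(-5 - 15)) = (H + H*K)/(K - 10/(-20)) = (H + H*K)/(K - 1/20*(-10)) = (H + H*K)/(K + ½) = (H + H*K)/(½ + K))
1/(c(10 + 129, -229) + 1/(-49375 - 51871)) = 1/(2*(10 + 129)*(1 - 229)/(1 + 2*(-229)) + 1/(-49375 - 51871)) = 1/(2*139*(-228)/(1 - 458) + 1/(-101246)) = 1/(2*139*(-228)/(-457) - 1/101246) = 1/(2*139*(-1/457)*(-228) - 1/101246) = 1/(63384/457 - 1/101246) = 1/(6417376007/46269422) = 46269422/6417376007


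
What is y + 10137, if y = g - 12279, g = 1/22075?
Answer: -47284649/22075 ≈ -2142.0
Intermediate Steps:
g = 1/22075 ≈ 4.5300e-5
y = -271058924/22075 (y = 1/22075 - 12279 = -271058924/22075 ≈ -12279.)
y + 10137 = -271058924/22075 + 10137 = -47284649/22075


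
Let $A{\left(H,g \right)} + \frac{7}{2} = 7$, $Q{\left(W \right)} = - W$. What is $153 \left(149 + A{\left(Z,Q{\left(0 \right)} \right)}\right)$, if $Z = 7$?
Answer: $\frac{46665}{2} \approx 23333.0$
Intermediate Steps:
$A{\left(H,g \right)} = \frac{7}{2}$ ($A{\left(H,g \right)} = - \frac{7}{2} + 7 = \frac{7}{2}$)
$153 \left(149 + A{\left(Z,Q{\left(0 \right)} \right)}\right) = 153 \left(149 + \frac{7}{2}\right) = 153 \cdot \frac{305}{2} = \frac{46665}{2}$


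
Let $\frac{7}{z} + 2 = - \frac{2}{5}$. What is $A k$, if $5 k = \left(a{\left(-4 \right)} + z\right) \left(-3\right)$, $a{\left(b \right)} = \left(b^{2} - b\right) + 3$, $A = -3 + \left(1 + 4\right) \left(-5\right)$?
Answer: $\frac{1687}{5} \approx 337.4$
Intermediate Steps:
$z = - \frac{35}{12}$ ($z = \frac{7}{-2 - \frac{2}{5}} = \frac{7}{- \frac{12}{5}} = 7 \left(- \frac{5}{12}\right) = - \frac{35}{12} \approx -2.9167$)
$A = -28$ ($A = -3 + 5 \left(-5\right) = -3 - 25 = -28$)
$a{\left(b \right)} = 3 + b^{2} - b$
$k = - \frac{241}{20}$ ($k = \frac{\left(\left(3 + \left(-4\right)^{2} - -4\right) - \frac{35}{12}\right) \left(-3\right)}{5} = \frac{\left(\left(3 + 16 + 4\right) - \frac{35}{12}\right) \left(-3\right)}{5} = \frac{\left(23 - \frac{35}{12}\right) \left(-3\right)}{5} = \frac{\frac{241}{12} \left(-3\right)}{5} = \frac{1}{5} \left(- \frac{241}{4}\right) = - \frac{241}{20} \approx -12.05$)
$A k = \left(-28\right) \left(- \frac{241}{20}\right) = \frac{1687}{5}$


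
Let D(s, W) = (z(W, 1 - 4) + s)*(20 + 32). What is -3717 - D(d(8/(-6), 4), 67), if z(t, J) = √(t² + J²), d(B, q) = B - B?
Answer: -3717 - 52*√4498 ≈ -7204.5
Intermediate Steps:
d(B, q) = 0
z(t, J) = √(J² + t²)
D(s, W) = 52*s + 52*√(9 + W²) (D(s, W) = (√((1 - 4)² + W²) + s)*(20 + 32) = (√((-3)² + W²) + s)*52 = (√(9 + W²) + s)*52 = (s + √(9 + W²))*52 = 52*s + 52*√(9 + W²))
-3717 - D(d(8/(-6), 4), 67) = -3717 - (52*0 + 52*√(9 + 67²)) = -3717 - (0 + 52*√(9 + 4489)) = -3717 - (0 + 52*√4498) = -3717 - 52*√4498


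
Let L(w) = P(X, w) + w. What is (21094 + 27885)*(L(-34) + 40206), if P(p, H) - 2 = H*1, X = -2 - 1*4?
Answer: 1966017060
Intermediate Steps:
X = -6 (X = -2 - 4 = -6)
P(p, H) = 2 + H (P(p, H) = 2 + H*1 = 2 + H)
L(w) = 2 + 2*w (L(w) = (2 + w) + w = 2 + 2*w)
(21094 + 27885)*(L(-34) + 40206) = (21094 + 27885)*((2 + 2*(-34)) + 40206) = 48979*((2 - 68) + 40206) = 48979*(-66 + 40206) = 48979*40140 = 1966017060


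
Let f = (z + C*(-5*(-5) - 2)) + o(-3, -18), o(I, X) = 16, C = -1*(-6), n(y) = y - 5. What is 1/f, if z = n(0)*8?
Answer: 1/114 ≈ 0.0087719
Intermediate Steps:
n(y) = -5 + y
C = 6
z = -40 (z = (-5 + 0)*8 = -5*8 = -40)
f = 114 (f = (-40 + 6*(-5*(-5) - 2)) + 16 = (-40 + 6*(25 - 2)) + 16 = (-40 + 6*23) + 16 = (-40 + 138) + 16 = 98 + 16 = 114)
1/f = 1/114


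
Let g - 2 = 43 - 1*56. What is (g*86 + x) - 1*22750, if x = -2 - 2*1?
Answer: -23700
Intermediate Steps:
g = -11 (g = 2 + (43 - 1*56) = 2 + (43 - 56) = 2 - 13 = -11)
x = -4 (x = -2 - 2 = -4)
(g*86 + x) - 1*22750 = (-11*86 - 4) - 1*22750 = (-946 - 4) - 22750 = -950 - 22750 = -23700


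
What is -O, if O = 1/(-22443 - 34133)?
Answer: 1/56576 ≈ 1.7675e-5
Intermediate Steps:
O = -1/56576 (O = 1/(-56576) = -1/56576 ≈ -1.7675e-5)
-O = -1*(-1/56576) = 1/56576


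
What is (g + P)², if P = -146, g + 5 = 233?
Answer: 6724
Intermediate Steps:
g = 228 (g = -5 + 233 = 228)
(g + P)² = (228 - 146)² = 82² = 6724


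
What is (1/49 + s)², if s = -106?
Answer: 26967249/2401 ≈ 11232.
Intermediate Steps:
(1/49 + s)² = (1/49 - 106)² = (-5193/49)² = 26967249/2401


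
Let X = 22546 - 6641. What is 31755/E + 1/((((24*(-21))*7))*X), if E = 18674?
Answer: 890931607763/523925587080 ≈ 1.7005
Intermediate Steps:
X = 15905
31755/E + 1/((((24*(-21))*7))*X) = 31755/18674 + 1/(((24*(-21))*7)*15905) = 31755*(1/18674) + (1/15905)/(-504*7) = 31755/18674 + (1/15905)/(-3528) = 31755/18674 - 1/3528*1/15905 = 31755/18674 - 1/56112840 = 890931607763/523925587080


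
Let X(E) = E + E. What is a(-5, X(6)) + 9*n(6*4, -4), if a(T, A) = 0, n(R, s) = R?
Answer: 216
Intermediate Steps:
X(E) = 2*E
a(-5, X(6)) + 9*n(6*4, -4) = 0 + 9*(6*4) = 0 + 9*24 = 0 + 216 = 216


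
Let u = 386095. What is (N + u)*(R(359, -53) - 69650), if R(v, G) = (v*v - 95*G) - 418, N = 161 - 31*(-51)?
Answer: 24762616776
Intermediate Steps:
N = 1742 (N = 161 + 1581 = 1742)
R(v, G) = -418 + v² - 95*G (R(v, G) = (v² - 95*G) - 418 = -418 + v² - 95*G)
(N + u)*(R(359, -53) - 69650) = (1742 + 386095)*((-418 + 359² - 95*(-53)) - 69650) = 387837*((-418 + 128881 + 5035) - 69650) = 387837*(133498 - 69650) = 387837*63848 = 24762616776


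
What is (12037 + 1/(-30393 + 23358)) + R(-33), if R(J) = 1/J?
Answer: 931480889/77385 ≈ 12037.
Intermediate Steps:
(12037 + 1/(-30393 + 23358)) + R(-33) = (12037 + 1/(-30393 + 23358)) + 1/(-33) = (12037 + 1/(-7035)) - 1/33 = (12037 - 1/7035) - 1/33 = 84680294/7035 - 1/33 = 931480889/77385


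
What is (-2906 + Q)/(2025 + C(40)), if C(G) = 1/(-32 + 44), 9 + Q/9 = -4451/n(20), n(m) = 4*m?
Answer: -837057/486020 ≈ -1.7223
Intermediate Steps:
Q = -46539/80 (Q = -81 + 9*(-4451/(4*20)) = -81 + 9*(-4451/80) = -81 - 40059/80 = -46539/80 ≈ -581.74)
C(G) = 1/12
(-2906 + Q)/(2025 + C(40)) = (-2906 - 46539/80)/(2025 + 1/12) = -279019/(80*24301/12) = -279019/80*12/24301 = -837057/486020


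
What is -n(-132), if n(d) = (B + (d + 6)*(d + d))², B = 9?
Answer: -1107092529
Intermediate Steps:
n(d) = (9 + 2*d*(6 + d))² (n(d) = (9 + (d + 6)*(d + d))² = (9 + (6 + d)*(2*d))² = (9 + 2*d*(6 + d))²)
-n(-132) = -(9 + 2*(-132)² + 12*(-132))² = -(9 + 2*17424 - 1584)² = -(9 + 34848 - 1584)² = -1*33273² = -1*1107092529 = -1107092529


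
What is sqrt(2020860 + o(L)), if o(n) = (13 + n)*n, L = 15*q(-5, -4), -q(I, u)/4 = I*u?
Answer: 2*sqrt(861315) ≈ 1856.1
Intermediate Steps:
q(I, u) = -4*I*u
L = -1200 (L = 15*(-4*(-5)*(-4)) = 15*(-80) = -1200)
o(n) = n*(13 + n)
sqrt(2020860 + o(L)) = sqrt(2020860 - 1200*(13 - 1200)) = sqrt(2020860 - 1200*(-1187)) = sqrt(2020860 + 1424400) = sqrt(3445260) = 2*sqrt(861315)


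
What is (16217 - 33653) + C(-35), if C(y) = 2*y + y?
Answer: -17541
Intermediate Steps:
C(y) = 3*y
(16217 - 33653) + C(-35) = (16217 - 33653) + 3*(-35) = -17436 - 105 = -17541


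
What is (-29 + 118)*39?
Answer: 3471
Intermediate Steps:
(-29 + 118)*39 = 89*39 = 3471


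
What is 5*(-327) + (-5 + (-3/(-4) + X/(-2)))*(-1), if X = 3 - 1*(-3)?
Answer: -6511/4 ≈ -1627.8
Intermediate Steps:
X = 6 (X = 3 + 3 = 6)
5*(-327) + (-5 + (-3/(-4) + X/(-2)))*(-1) = 5*(-327) + (-5 + (-3/(-4) + 6/(-2)))*(-1) = -1635 + (-5 + (-3*(-¼) + 6*(-½)))*(-1) = -1635 + (-5 + (¾ - 3))*(-1) = -1635 + (-5 - 9/4)*(-1) = -1635 - 29/4*(-1) = -1635 + 29/4 = -6511/4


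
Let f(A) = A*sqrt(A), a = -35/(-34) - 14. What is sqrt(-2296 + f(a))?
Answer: sqrt(-2654176 - 9261*I*sqrt(34))/34 ≈ 0.48742 - 47.919*I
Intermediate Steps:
a = -441/34 (a = -35*(-1/34) - 14 = 35/34 - 14 = -441/34 ≈ -12.971)
f(A) = A**(3/2)
sqrt(-2296 + f(a)) = sqrt(-2296 + (-441/34)**(3/2)) = sqrt(-2296 - 9261*I*sqrt(34)/1156)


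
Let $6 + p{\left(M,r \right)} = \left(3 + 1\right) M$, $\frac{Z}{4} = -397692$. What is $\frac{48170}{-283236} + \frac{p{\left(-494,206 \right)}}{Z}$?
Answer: $- \frac{3169413367}{18773448552} \approx -0.16882$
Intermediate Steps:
$Z = -1590768$ ($Z = 4 \left(-397692\right) = -1590768$)
$p{\left(M,r \right)} = -6 + 4 M$ ($p{\left(M,r \right)} = -6 + \left(3 + 1\right) M = -6 + 4 M$)
$\frac{48170}{-283236} + \frac{p{\left(-494,206 \right)}}{Z} = \frac{48170}{-283236} + \frac{-6 + 4 \left(-494\right)}{-1590768} = 48170 \left(- \frac{1}{283236}\right) + \left(-6 - 1976\right) \left(- \frac{1}{1590768}\right) = - \frac{24085}{141618} - - \frac{991}{795384} = - \frac{24085}{141618} + \frac{991}{795384} = - \frac{3169413367}{18773448552}$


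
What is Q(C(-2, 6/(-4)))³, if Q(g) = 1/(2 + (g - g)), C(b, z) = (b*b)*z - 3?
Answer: ⅛ ≈ 0.12500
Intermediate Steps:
C(b, z) = -3 + z*b² (C(b, z) = b²*z - 3 = z*b² - 3 = -3 + z*b²)
Q(g) = ½ (Q(g) = 1/(2 + 0) = 1/2 = ½)
Q(C(-2, 6/(-4)))³ = (½)³ = ⅛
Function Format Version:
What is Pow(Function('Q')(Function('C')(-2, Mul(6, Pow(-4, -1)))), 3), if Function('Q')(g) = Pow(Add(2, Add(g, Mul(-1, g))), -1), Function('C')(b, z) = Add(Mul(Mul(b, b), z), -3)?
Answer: Rational(1, 8) ≈ 0.12500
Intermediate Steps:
Function('C')(b, z) = Add(-3, Mul(z, Pow(b, 2))) (Function('C')(b, z) = Add(Mul(Pow(b, 2), z), -3) = Add(Mul(z, Pow(b, 2)), -3) = Add(-3, Mul(z, Pow(b, 2))))
Function('Q')(g) = Rational(1, 2) (Function('Q')(g) = Pow(Add(2, 0), -1) = Pow(2, -1) = Rational(1, 2))
Pow(Function('Q')(Function('C')(-2, Mul(6, Pow(-4, -1)))), 3) = Pow(Rational(1, 2), 3) = Rational(1, 8)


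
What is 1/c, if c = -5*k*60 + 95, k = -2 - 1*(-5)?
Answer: -1/805 ≈ -0.0012422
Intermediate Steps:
k = 3 (k = -2 + 5 = 3)
c = -805 (c = -5*3*60 + 95 = -15*60 + 95 = -900 + 95 = -805)
1/c = 1/(-805) = -1/805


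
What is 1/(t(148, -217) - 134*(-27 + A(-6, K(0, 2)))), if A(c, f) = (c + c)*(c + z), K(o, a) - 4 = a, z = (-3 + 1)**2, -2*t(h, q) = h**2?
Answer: -1/10550 ≈ -9.4787e-5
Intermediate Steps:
t(h, q) = -h**2/2
z = 4 (z = (-2)**2 = 4)
K(o, a) = 4 + a
A(c, f) = 2*c*(4 + c) (A(c, f) = (c + c)*(c + 4) = (2*c)*(4 + c) = 2*c*(4 + c))
1/(t(148, -217) - 134*(-27 + A(-6, K(0, 2)))) = 1/(-1/2*148**2 - 134*(-27 + 2*(-6)*(4 - 6))) = 1/(-1/2*21904 - 134*(-27 + 2*(-6)*(-2))) = 1/(-10952 - 134*(-27 + 24)) = 1/(-10952 - 134*(-3)) = 1/(-10952 + 402) = 1/(-10550) = -1/10550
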